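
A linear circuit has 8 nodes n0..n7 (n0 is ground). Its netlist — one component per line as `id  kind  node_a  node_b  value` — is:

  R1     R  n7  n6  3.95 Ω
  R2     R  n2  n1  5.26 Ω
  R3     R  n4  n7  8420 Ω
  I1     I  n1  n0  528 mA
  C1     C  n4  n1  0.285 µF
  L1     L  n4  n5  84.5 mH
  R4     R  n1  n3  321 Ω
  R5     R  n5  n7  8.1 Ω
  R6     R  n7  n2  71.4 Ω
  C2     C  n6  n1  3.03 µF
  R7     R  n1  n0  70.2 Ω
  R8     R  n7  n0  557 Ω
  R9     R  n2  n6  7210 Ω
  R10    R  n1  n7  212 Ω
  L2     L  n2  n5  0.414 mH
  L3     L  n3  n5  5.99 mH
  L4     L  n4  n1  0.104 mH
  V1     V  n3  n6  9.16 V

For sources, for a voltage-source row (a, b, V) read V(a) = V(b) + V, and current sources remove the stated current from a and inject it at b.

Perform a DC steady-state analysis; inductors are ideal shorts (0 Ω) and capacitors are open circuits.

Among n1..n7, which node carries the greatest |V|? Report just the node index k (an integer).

MNA unknowns: 7 node voltages V₁..V_7 plus 5 source currents (L1, L2, L3, L4, V1)
R1: Y=0.2532 on G[7,6]
R2: Y=0.1901 on G[2,1]
R3: Y=0.0001188 on G[4,7]
I1: z[1]−=0.528, z[0]+=0.528
C1: Y=0.000 on G[4,1]
L1: row V4−V5=0, i_L1 at 4,5
R4: Y=0.003115 on G[1,3]
R5: Y=0.1235 on G[5,7]
R6: Y=0.01401 on G[7,2]
C2: Y=0.000 on G[6,1]
R7: Y=0.01425 on G[1,0]
R8: Y=0.001795 on G[7,0]
R9: Y=0.0001387 on G[2,6]
R10: Y=0.004717 on G[1,7]
L2: row V2−V5=0, i_L2 at 2,5
L3: row V3−V5=0, i_L3 at 3,5
L4: row V4−V1=0, i_L4 at 4,1
V1: row V3−V6=9.16, i_V1 at 3,6
solve → V1=-32.28, V2=-32.28, V3=-32.28, V4=-32.28, V5=-32.28, V6=-41.44, V7=-37.97
aux → i_L1=-0.09569, i_L2=-0.08098, i_L3=0.8793, i_L4=0.09502, i_V1=-0.8793

6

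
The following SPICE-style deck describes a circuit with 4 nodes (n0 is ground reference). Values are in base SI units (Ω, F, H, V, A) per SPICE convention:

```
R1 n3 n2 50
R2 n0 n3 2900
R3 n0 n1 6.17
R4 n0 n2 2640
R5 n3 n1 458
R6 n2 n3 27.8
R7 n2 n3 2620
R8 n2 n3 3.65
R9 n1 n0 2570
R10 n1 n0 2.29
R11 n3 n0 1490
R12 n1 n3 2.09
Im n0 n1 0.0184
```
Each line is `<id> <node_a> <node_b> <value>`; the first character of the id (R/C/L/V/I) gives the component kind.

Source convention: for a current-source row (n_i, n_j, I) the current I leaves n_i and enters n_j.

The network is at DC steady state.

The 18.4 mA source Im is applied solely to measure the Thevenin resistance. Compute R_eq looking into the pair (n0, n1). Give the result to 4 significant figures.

R_eq = 1.665 Ω

Apply KCL at each of the 3 non-ground nodes and solve the resulting linear system.
Node n1: branches {R3, R5, R9, R10, R12, Im} → V_1 = 0.03064
Node n2: branches {R1, R4, R6, R7, R8} → V_2 = 0.03052
Node n3: branches {R1, R2, R5, R6, R7, R8, R11, R12} → V_3 = 0.03055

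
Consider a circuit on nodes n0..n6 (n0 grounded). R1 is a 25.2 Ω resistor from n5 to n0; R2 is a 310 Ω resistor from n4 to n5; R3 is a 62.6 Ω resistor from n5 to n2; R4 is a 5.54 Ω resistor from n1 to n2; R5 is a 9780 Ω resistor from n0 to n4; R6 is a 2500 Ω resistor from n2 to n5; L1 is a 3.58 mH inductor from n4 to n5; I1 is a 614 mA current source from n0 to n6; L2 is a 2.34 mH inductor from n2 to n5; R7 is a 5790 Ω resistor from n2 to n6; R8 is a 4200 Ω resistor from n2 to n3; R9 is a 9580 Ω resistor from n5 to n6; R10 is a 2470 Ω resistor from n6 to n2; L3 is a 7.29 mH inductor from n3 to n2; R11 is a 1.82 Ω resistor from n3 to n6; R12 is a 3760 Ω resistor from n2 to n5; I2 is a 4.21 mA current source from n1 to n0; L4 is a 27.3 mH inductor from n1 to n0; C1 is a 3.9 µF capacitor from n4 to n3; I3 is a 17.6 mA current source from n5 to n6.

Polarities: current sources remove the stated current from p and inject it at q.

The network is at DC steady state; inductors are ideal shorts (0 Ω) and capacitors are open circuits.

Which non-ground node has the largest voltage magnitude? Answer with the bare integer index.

MNA unknowns: 6 node voltages V₁..V_6 plus 4 source currents (L1, L2, L3, L4)
R1: Y=0.03968 on G[5,0]
R2: Y=0.003226 on G[4,5]
R3: Y=0.01597 on G[5,2]
R4: Y=0.1805 on G[1,2]
R5: Y=0.0001022 on G[0,4]
R6: Y=0.0004000 on G[2,5]
L1: row V4−V5=0, i_L1 at 4,5
I1: z[0]−=0.614, z[6]+=0.614
L2: row V2−V5=0, i_L2 at 2,5
R7: Y=0.0001727 on G[2,6]
R8: Y=0.0002381 on G[2,3]
R9: Y=0.0001044 on G[5,6]
R10: Y=0.0004049 on G[6,2]
L3: row V3−V2=0, i_L3 at 3,2
R11: Y=0.5495 on G[3,6]
R12: Y=0.0002660 on G[2,5]
I2: z[1]−=0.00421, z[0]+=0.00421
L4: row V1−V0=0, i_L4 at 1,0
C1: Y=0.000 on G[4,3]
I3: z[5]−=0.0176, z[6]+=0.0176
solve → V1=0.000, V2=2.787, V3=2.787, V4=2.787, V5=2.787, V6=3.935
aux → i_L1=-0.0002850, i_L2=0.1284, i_L3=0.6308, i_L4=0.4989

6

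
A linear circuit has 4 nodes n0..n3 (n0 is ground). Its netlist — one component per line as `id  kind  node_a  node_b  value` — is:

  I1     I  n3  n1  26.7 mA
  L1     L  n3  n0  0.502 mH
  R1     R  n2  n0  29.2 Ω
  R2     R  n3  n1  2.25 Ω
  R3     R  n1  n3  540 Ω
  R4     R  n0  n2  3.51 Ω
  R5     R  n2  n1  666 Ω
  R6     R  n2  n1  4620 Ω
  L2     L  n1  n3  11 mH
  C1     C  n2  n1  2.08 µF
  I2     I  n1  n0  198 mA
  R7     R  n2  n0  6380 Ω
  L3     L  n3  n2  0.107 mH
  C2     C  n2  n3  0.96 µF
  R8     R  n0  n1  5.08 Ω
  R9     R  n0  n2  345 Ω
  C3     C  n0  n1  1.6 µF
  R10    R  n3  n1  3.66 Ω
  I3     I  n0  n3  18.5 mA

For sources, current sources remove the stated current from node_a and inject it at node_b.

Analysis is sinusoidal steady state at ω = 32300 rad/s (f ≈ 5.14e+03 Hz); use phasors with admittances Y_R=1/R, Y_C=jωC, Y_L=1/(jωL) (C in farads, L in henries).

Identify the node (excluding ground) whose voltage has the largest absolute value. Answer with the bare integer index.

Element admittances at ω=32300 rad/s:
  I1: injects 0.0267 A into n1 (from n3)
  Y(L1) = 0.000-0.06167j S between n3,n0
  Y(R1) = 0.03425+0.000j S between n2,n0
  Y(R2) = 0.4444+0.000j S between n3,n1
  Y(R3) = 0.001852+0.000j S between n1,n3
  Y(R4) = 0.2849+0.000j S between n0,n2
  Y(R5) = 0.001502+0.000j S between n2,n1
  Y(R6) = 0.0002165+0.000j S between n2,n1
  Y(L2) = 0.000-0.002815j S between n1,n3
  Y(C1) = 0.000+0.06718j S between n2,n1
  I2: injects 0.198 A into n0 (from n1)
  Y(R7) = 0.0001567+0.000j S between n2,n0
  Y(L3) = 0.000-0.2893j S between n3,n2
  Y(C2) = 0.000+0.03101j S between n2,n3
  Y(R8) = 0.1969+0.000j S between n0,n1
  Y(R9) = 0.002899+0.000j S between n0,n2
  Y(C3) = 0.000+0.05168j S between n0,n1
  Y(R10) = 0.2732+0.000j S between n3,n1
  I3: injects 0.0185 A into n3 (from n0)
Assemble and solve the 3×3 MNA system:
  V(n1)=-0.5261-0.1295j  V(n2)=-0.2120+0.08639j  V(n3)=-0.4029-0.2321j

1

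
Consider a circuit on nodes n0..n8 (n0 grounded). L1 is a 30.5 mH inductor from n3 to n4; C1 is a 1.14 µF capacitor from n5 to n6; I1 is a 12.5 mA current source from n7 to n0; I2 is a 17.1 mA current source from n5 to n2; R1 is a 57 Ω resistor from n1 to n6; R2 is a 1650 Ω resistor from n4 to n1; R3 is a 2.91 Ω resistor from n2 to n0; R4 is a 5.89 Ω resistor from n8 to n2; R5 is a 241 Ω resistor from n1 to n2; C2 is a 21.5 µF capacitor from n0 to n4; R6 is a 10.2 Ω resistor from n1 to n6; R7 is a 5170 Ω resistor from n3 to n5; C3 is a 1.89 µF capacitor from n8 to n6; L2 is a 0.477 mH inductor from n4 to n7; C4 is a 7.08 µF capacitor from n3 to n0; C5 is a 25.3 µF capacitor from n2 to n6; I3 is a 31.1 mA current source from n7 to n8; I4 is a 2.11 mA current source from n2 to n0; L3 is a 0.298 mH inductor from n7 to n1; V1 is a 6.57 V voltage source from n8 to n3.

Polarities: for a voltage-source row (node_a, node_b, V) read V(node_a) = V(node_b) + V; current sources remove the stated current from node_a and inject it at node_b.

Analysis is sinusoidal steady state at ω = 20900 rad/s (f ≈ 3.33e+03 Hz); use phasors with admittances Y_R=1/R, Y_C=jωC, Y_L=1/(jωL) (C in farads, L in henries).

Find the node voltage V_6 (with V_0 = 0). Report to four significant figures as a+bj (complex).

Element admittances at ω=20900 rad/s:
  Y(L1) = 0.000-0.001569j S between n3,n4
  Y(C1) = 0.000+0.02383j S between n5,n6
  I1: injects 0.0125 A into n0 (from n7)
  I2: injects 0.0171 A into n2 (from n5)
  Y(R1) = 0.01754+0.000j S between n1,n6
  Y(R2) = 0.0006061+0.000j S between n4,n1
  Y(R3) = 0.3436+0.000j S between n2,n0
  Y(R4) = 0.1698+0.000j S between n8,n2
  Y(R5) = 0.004149+0.000j S between n1,n2
  Y(C2) = 0.000+0.4494j S between n0,n4
  Y(R6) = 0.09804+0.000j S between n1,n6
  Y(R7) = 0.0001934+0.000j S between n3,n5
  Y(C3) = 0.000+0.03950j S between n8,n6
  Y(L2) = 0.000-0.1003j S between n4,n7
  Y(C4) = 0.000+0.1480j S between n3,n0
  Y(C5) = 0.000+0.5288j S between n2,n6
  I3: injects 0.0311 A into n8 (from n7)
  I4: injects 0.00211 A into n0 (from n2)
  Y(L3) = 0.000-0.1606j S between n7,n1
  V1: constraint V(n8)−V(n3) = 6.57
Assemble and solve the 9×9 MNA system:
  V(n1)=0.001532+1.497j  V(n2)=0.9119+1.150j  V(n3)=-2.710+2.847j  V(n4)=0.01344-0.2075j  V(n5)=1.116+2.273j  V(n6)=1.111+1.525j  V(n7)=0.006113+0.6743j  V(n8)=3.860+2.847j
  i(V1)=-0.4172-0.3967j

1.111+1.525j V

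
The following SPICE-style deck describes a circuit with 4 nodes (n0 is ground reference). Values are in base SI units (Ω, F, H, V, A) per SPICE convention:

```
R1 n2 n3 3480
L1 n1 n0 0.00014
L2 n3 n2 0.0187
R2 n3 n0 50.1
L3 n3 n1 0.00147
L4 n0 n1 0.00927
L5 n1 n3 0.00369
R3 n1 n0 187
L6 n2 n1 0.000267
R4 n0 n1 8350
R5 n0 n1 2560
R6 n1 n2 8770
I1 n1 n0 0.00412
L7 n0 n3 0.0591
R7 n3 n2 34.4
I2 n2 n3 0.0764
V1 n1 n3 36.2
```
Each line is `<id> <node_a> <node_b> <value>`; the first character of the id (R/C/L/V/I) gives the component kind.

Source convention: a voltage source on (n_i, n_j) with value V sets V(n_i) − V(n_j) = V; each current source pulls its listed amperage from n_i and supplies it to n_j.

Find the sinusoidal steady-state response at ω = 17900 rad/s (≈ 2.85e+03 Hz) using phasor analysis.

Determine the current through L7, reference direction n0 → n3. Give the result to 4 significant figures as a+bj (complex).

-0.001661-0.03403j A

MNA unknowns: 3 node voltages V₁..V_3 plus 1 source current (V1)
R1: Y=0.0002874+0.000j on G[2,3]
L1: Y=0.000-0.3990j on G[1,0]
L2: Y=0.000-0.002987j on G[3,2]
R2: Y=0.01996+0.000j on G[3,0]
L3: Y=0.000-0.03800j on G[3,1]
L4: Y=0.000-0.006027j on G[0,1]
L5: Y=0.000-0.01514j on G[1,3]
R3: Y=0.005348+0.000j on G[1,0]
L6: Y=0.000-0.2092j on G[2,1]
R4: Y=0.0001198+0.000j on G[0,1]
R5: Y=0.0003906+0.000j on G[0,1]
R6: Y=0.0001140+0.000j on G[1,2]
I1: z[1]−=0.00412, z[0]+=0.00412
L7: Y=0.000-0.0009453j on G[0,3]
R7: Y=0.02907+0.000j on G[3,2]
I2: z[2]−=0.0764, z[3]+=0.0764
V1: row V1−V3=36.2, i_V1 at 1,3
solve → V1=0.1960+1.757j, V2=-1.035-3.440j, V3=-36.00+1.757j
aux → i_V1=-1.804+2.250j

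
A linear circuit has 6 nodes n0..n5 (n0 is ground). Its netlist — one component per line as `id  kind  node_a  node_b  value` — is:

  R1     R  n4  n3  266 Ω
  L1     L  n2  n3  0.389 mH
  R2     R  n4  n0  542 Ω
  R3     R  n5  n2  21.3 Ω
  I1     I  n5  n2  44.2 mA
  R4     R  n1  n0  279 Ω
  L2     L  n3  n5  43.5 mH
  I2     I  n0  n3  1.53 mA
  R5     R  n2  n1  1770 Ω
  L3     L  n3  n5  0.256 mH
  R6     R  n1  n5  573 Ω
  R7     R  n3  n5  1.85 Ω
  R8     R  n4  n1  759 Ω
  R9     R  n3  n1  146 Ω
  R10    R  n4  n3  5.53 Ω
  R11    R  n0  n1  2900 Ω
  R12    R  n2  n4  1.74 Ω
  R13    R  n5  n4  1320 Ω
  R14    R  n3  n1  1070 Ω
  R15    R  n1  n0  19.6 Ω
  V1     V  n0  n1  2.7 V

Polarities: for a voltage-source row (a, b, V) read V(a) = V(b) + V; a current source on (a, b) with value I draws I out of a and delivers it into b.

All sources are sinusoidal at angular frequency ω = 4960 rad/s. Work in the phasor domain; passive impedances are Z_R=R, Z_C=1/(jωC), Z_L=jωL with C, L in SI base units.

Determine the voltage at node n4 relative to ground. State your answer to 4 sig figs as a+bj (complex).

Apply KCL at each of the 5 non-ground nodes and solve the resulting linear system.
Node n1: branches {R4, R5, R6, R8, R9, R11, R14, R15, V1} → V_1 = -2.700+0.000j
Node n2: branches {L1, R3, I1, R5, R12} → V_2 = -2.182+0.06335j
Node n3: branches {R1, L1, L2, I2, L3, R7, R9, R10, R14} → V_3 = -2.213-0.01249j
Node n4: branches {R1, R2, R8, R10, R12, R13} → V_4 = -2.185+0.04464j
Node n5: branches {R3, I1, L2, L3, R6, R7, R13} → V_5 = -2.242-0.04569j
Source currents: i(V1)=-0.1539+8.236e-05j

-2.185+0.04464j V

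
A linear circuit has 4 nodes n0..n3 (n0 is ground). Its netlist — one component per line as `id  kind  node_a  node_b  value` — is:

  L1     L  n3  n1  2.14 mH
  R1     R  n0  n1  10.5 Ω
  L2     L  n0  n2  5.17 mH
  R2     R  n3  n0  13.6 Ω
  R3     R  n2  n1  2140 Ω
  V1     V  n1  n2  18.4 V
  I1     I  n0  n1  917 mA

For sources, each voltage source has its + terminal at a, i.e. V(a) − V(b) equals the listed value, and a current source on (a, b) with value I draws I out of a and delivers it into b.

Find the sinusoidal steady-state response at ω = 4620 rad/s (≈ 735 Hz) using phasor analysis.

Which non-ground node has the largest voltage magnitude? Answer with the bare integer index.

2

Apply KCL at each of the 3 non-ground nodes and solve the resulting linear system.
Node n1: branches {L1, R1, R3, V1, I1} → V_1 = 7.207-1.511j
Node n2: branches {L2, R3, V1} → V_2 = -11.19-1.511j
Node n3: branches {L1, R2} → V_3 = 3.997-4.416j
Source currents: i(V1)=-0.07185+0.4686j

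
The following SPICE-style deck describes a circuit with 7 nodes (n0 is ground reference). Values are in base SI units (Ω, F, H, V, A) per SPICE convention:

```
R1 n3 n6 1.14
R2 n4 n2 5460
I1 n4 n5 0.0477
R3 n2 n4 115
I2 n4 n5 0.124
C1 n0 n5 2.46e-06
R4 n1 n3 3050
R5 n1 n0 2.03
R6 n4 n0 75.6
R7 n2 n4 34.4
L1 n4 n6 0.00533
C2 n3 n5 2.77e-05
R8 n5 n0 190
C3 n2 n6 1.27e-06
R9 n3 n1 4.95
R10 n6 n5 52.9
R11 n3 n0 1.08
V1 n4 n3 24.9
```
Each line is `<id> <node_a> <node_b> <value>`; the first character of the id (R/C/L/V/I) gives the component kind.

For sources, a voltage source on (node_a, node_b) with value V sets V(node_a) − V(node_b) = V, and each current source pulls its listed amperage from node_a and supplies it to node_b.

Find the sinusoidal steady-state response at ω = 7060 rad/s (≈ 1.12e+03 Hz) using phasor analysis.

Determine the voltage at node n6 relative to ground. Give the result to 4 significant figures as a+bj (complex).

-0.2484-0.5093j V

Element admittances at ω=7060 rad/s:
  Y(R1) = 0.8772+0.000j S between n3,n6
  Y(R2) = 0.0001832+0.000j S between n4,n2
  I1: injects 0.0477 A into n5 (from n4)
  Y(R3) = 0.008696+0.000j S between n2,n4
  I2: injects 0.124 A into n5 (from n4)
  Y(C1) = 0.000+0.01737j S between n0,n5
  Y(R4) = 0.0003279+0.000j S between n1,n3
  Y(R5) = 0.4926+0.000j S between n1,n0
  Y(R6) = 0.01323+0.000j S between n4,n0
  Y(R7) = 0.02907+0.000j S between n2,n4
  Y(L1) = 0.000-0.02657j S between n4,n6
  Y(C2) = 0.000+0.1956j S between n3,n5
  Y(R8) = 0.005263+0.000j S between n5,n0
  Y(C3) = 0.000+0.008966j S between n2,n6
  Y(R9) = 0.2020+0.000j S between n3,n1
  Y(R10) = 0.01890+0.000j S between n6,n5
  Y(R11) = 0.9259+0.000j S between n3,n0
  V1: constraint V(n4)−V(n3) = 24.9
Assemble and solve the 7×7 MNA system:
  V(n1)=-0.09200+0.002279j  V(n2)=23.39-5.577j  V(n3)=-0.3160+0.007828j  V(n4)=24.58+0.007828j  V(n5)=-0.2441-0.8048j  V(n6)=-0.2484-0.5093j
  i(V1)=-0.5561+0.4479j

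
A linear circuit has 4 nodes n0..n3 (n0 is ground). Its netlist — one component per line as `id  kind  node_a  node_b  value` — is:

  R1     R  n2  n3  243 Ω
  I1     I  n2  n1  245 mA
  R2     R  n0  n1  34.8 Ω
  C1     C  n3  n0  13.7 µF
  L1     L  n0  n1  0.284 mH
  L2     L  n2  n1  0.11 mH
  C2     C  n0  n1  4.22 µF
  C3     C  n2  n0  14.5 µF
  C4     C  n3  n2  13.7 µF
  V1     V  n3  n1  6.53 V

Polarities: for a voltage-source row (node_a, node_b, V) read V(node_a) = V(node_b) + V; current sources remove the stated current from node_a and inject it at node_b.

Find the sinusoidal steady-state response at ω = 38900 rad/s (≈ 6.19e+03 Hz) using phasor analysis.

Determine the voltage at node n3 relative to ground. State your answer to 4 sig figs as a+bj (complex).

-0.6250-0.4632j V

MNA unknowns: 3 node voltages V₁..V_3 plus 1 source current (V1)
R1: Y=0.004115+0.000j on G[2,3]
I1: z[2]−=0.245, z[1]+=0.245
R2: Y=0.02874+0.000j on G[0,1]
C1: Y=0.000+0.5329j on G[3,0]
L1: Y=0.000-0.09052j on G[0,1]
L2: Y=0.000-0.2337j on G[2,1]
C2: Y=0.000+0.1642j on G[0,1]
C3: Y=0.000+0.5641j on G[2,0]
C4: Y=0.000+0.5329j on G[3,2]
V1: row V3−V1=6.53, i_V1 at 3,1
solve → V1=-7.155-0.4632j, V2=1.548+0.1336j, V3=-0.6250-0.4632j
aux → i_V1=-0.5560+1.494j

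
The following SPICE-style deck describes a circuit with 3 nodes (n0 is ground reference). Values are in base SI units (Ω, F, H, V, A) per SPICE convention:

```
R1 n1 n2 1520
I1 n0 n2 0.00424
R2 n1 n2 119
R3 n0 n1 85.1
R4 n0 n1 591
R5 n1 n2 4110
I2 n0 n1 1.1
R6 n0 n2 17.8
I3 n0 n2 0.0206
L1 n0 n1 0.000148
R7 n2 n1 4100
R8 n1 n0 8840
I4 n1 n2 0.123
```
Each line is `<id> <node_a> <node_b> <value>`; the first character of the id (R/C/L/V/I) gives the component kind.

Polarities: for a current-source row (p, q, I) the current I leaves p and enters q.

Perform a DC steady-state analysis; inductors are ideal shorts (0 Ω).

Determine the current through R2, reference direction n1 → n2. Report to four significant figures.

Apply KCL at each of the 2 non-ground nodes and solve the resulting linear system.
Node n1: branches {R1, R2, R3, R4, R5, I2, L1, R7, R8, I4} → V_1 = 0.000
Node n2: branches {R1, I1, R2, R5, R6, I3, R7, I4} → V_2 = 2.249
Source currents: i(L1)=-0.9985

-0.01890 A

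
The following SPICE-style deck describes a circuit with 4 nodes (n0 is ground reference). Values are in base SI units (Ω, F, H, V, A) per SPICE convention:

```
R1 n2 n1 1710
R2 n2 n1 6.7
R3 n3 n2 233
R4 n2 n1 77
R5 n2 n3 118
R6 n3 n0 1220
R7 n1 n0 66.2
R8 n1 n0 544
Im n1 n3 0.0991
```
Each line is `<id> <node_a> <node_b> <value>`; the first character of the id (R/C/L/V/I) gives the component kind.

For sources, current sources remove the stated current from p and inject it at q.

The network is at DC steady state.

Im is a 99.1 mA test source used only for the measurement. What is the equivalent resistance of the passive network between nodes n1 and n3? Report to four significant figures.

Apply KCL at each of the 3 non-ground nodes and solve the resulting linear system.
Node n1: branches {R1, R2, R4, R7, R8, Im} → V_1 = -0.3623
Node n2: branches {R1, R2, R3, R4, R5} → V_2 = 0.2086
Node n3: branches {R3, R5, R6, Im} → V_3 = 7.490

R_eq = 79.24 Ω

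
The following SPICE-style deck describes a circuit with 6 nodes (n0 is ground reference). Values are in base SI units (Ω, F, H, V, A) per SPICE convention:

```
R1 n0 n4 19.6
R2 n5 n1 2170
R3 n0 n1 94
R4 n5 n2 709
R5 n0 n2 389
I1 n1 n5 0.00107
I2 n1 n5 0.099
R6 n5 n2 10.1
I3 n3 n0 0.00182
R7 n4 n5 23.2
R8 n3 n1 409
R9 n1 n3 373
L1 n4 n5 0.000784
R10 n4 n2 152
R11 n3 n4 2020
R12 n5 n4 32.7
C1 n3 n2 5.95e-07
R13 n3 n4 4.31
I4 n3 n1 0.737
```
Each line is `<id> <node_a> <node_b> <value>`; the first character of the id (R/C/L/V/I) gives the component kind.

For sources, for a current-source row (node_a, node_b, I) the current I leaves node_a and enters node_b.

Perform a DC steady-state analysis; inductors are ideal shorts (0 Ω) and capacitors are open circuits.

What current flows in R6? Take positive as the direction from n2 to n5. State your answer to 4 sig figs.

0.01674 A

Element admittances at DC:
  Y(R1) = 0.05102 S between n0,n4
  Y(R2) = 0.0004608 S between n5,n1
  Y(R3) = 0.01064 S between n0,n1
  Y(R4) = 0.001410 S between n5,n2
  Y(R5) = 0.002571 S between n0,n2
  I1: injects 0.00107 A into n5 (from n1)
  I2: injects 0.099 A into n5 (from n1)
  Y(R6) = 0.09901 S between n5,n2
  I3: injects 0.00182 A into n0 (from n3)
  Y(R7) = 0.04310 S between n4,n5
  Y(R8) = 0.002445 S between n3,n1
  Y(R9) = 0.002681 S between n1,n3
  L1: short n4↔n5 (DC inductor)
  Y(R10) = 0.006579 S between n4,n2
  Y(R11) = 0.0004950 S between n3,n4
  Y(R12) = 0.03058 S between n5,n4
  Y(C1) = 0.000 S between n3,n2
  Y(R13) = 0.2320 S between n3,n4
  I4: injects 0.737 A into n1 (from n3)
Assemble and solve the 6×6 MNA system:
  V(n1)=36.09  V(n2)=-7.037  V(n3)=-9.381  V(n4)=-7.206  V(n5)=-7.206
  i(L1)=-0.1370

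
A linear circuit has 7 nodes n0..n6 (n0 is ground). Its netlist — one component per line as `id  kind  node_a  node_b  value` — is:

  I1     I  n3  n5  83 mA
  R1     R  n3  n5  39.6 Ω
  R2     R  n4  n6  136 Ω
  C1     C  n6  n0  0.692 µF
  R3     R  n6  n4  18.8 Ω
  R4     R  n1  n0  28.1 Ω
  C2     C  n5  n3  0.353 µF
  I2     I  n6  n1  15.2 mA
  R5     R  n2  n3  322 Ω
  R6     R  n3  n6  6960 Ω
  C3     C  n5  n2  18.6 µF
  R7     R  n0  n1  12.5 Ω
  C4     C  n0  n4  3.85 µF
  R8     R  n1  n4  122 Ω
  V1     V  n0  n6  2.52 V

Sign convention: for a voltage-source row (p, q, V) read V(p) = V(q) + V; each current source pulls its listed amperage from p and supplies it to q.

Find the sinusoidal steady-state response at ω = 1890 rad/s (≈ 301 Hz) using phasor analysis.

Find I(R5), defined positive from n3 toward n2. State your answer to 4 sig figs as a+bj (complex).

Apply KCL at each of the 6 non-ground nodes and solve the resulting linear system.
Node n1: branches {R4, I2, R7, R8} → V_1 = -0.02271+0.01553j
Node n2: branches {R5, C3} → V_2 = 0.3920+0.1602j
Node n3: branches {I1, R1, C2, R5, R6} → V_3 = -2.520+0.000j
Node n4: branches {R2, R3, C4, R8} → V_4 = -2.197+0.2345j
Node n5: branches {I1, R1, C2, C3} → V_5 = 0.4061-0.09701j
Node n6: branches {R2, C1, R3, I2, R6, V1} → V_6 = -2.520+0.000j
Source currents: i(V1)=-0.004331-0.01749j

-0.009043-0.0004976j A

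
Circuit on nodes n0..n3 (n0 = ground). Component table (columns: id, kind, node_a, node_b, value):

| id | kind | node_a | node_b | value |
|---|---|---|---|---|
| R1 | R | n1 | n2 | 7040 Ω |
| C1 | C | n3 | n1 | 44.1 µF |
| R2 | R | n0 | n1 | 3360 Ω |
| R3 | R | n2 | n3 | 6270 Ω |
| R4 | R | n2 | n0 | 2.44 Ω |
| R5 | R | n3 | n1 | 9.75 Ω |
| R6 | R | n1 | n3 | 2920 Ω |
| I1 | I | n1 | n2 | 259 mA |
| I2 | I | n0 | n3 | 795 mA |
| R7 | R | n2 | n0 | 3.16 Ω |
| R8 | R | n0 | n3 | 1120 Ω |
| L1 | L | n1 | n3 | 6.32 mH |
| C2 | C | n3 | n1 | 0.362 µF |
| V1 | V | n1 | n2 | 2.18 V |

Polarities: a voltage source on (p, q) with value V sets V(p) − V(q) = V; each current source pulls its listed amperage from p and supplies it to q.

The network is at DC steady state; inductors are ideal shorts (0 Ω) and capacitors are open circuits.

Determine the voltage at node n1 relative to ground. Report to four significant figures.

3.269 V

Element admittances at DC:
  Y(R1) = 0.0001420 S between n1,n2
  Y(C1) = 0.000 S between n3,n1
  Y(R2) = 0.0002976 S between n0,n1
  Y(R3) = 0.0001595 S between n2,n3
  Y(R4) = 0.4098 S between n2,n0
  Y(R5) = 0.1026 S between n3,n1
  Y(R6) = 0.0003425 S between n1,n3
  I1: injects 0.259 A into n2 (from n1)
  I2: injects 0.795 A into n3 (from n0)
  Y(R7) = 0.3165 S between n2,n0
  Y(R8) = 0.0008929 S between n0,n3
  L1: short n1↔n3 (DC inductor)
  Y(C2) = 0.000 S between n3,n1
  V1: constraint V(n1)−V(n2) = 2.18
Assemble and solve the 5×5 MNA system:
  V(n1)=3.269  V(n2)=1.089  V(n3)=3.269
  i(L1)=-0.7917  i(V1)=0.5315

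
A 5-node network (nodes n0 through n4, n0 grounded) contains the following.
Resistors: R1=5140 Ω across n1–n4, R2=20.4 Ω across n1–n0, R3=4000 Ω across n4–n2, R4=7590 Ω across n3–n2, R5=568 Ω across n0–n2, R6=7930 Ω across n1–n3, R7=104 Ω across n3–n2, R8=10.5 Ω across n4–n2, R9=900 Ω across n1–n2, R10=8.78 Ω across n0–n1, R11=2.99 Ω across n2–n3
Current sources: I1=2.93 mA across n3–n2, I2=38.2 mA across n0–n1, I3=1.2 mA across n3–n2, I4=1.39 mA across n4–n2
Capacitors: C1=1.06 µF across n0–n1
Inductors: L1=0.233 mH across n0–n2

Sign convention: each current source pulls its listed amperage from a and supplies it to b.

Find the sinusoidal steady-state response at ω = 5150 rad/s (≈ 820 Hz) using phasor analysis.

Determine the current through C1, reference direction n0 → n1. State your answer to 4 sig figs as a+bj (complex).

-4.208e-05-0.001267j A

Element admittances at ω=5150 rad/s:
  Y(R1) = 0.0001946+0.000j S between n1,n4
  I1: injects 0.00293 A into n2 (from n3)
  Y(R2) = 0.04902+0.000j S between n1,n0
  Y(R3) = 0.0002500+0.000j S between n4,n2
  I2: injects 0.0382 A into n1 (from n0)
  Y(R4) = 0.0001318+0.000j S between n3,n2
  I3: injects 0.0012 A into n2 (from n3)
  Y(R5) = 0.001761+0.000j S between n0,n2
  Y(R6) = 0.0001261+0.000j S between n1,n3
  Y(C1) = 0.000+0.005459j S between n0,n1
  Y(R7) = 0.009615+0.000j S between n3,n2
  Y(L1) = 0.000-0.8334j S between n0,n2
  Y(R8) = 0.09524+0.000j S between n4,n2
  Y(R9) = 0.001111+0.000j S between n1,n2
  Y(R10) = 0.1139+0.000j S between n0,n1
  Y(R11) = 0.3344+0.000j S between n2,n3
  I4: injects 0.00139 A into n2 (from n4)
Assemble and solve the 4×4 MNA system:
  V(n1)=0.2322-0.007708j  V(n2)=1.479e-05+0.0004039j  V(n3)=-0.01189+0.0004009j  V(n4)=-0.01404+0.0003874j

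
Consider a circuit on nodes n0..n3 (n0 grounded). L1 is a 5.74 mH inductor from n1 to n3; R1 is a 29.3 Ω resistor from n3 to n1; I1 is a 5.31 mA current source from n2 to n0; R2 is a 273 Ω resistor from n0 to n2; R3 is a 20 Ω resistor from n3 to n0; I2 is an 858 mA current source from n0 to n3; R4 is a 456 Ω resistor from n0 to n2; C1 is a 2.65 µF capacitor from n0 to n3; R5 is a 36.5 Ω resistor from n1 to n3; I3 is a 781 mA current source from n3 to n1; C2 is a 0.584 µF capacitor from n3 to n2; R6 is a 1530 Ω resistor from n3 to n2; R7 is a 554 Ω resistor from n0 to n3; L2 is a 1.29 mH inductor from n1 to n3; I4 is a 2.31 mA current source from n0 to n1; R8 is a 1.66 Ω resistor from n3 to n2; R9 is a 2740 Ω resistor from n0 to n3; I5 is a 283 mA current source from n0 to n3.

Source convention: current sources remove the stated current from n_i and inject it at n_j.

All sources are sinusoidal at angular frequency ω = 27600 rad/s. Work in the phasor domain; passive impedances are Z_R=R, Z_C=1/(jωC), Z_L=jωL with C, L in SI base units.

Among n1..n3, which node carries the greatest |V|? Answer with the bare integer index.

1

Element admittances at ω=27600 rad/s:
  Y(L1) = 0.000-0.006312j S between n1,n3
  Y(R1) = 0.03413+0.000j S between n3,n1
  I1: injects 0.00531 A into n0 (from n2)
  Y(R2) = 0.003663+0.000j S between n0,n2
  Y(R3) = 0.05000+0.000j S between n3,n0
  I2: injects 0.858 A into n3 (from n0)
  Y(R4) = 0.002193+0.000j S between n0,n2
  Y(C1) = 0.000+0.07314j S between n0,n3
  Y(R5) = 0.02740+0.000j S between n1,n3
  I3: injects 0.781 A into n1 (from n3)
  Y(C2) = 0.000+0.01612j S between n3,n2
  Y(R6) = 0.0006536+0.000j S between n3,n2
  Y(R7) = 0.001805+0.000j S between n0,n3
  Y(L2) = 0.000-0.02809j S between n1,n3
  I4: injects 0.00231 A into n1 (from n0)
  Y(R8) = 0.6024+0.000j S between n3,n2
  Y(R9) = 0.0003650+0.000j S between n0,n3
  I5: injects 0.283 A into n3 (from n0)
Assemble and solve the 3×3 MNA system:
  V(n1)=17.27-4.134j  V(n2)=7.495-9.463j  V(n3)=7.574-9.557j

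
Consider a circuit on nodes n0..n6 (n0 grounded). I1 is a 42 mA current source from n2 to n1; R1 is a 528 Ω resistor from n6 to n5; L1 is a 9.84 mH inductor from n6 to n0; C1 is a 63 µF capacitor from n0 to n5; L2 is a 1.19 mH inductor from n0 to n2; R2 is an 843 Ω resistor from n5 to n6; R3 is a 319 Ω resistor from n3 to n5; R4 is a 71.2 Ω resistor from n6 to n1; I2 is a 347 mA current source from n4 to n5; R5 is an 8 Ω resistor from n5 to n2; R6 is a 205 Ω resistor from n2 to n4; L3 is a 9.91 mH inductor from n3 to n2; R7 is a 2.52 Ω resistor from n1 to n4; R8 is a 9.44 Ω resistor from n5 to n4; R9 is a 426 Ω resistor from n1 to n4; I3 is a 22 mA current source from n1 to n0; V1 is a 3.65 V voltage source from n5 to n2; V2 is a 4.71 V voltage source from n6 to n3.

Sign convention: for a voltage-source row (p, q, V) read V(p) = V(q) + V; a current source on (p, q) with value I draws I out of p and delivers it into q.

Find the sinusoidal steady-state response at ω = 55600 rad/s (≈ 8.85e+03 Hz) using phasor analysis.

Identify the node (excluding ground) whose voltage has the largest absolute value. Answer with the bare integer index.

3

Element admittances at ω=55600 rad/s:
  I1: injects 0.042 A into n1 (from n2)
  Y(R1) = 0.001894+0.000j S between n6,n5
  Y(L1) = 0.000-0.001828j S between n6,n0
  Y(C1) = 0.000+3.503j S between n0,n5
  Y(L2) = 0.000-0.01511j S between n0,n2
  Y(R2) = 0.001186+0.000j S between n5,n6
  Y(R3) = 0.003135+0.000j S between n3,n5
  Y(R4) = 0.01404+0.000j S between n6,n1
  I2: injects 0.347 A into n5 (from n4)
  Y(R5) = 0.1250+0.000j S between n5,n2
  Y(R6) = 0.004878+0.000j S between n2,n4
  Y(L3) = 0.000-0.001815j S between n3,n2
  Y(R7) = 0.3968+0.000j S between n1,n4
  Y(R8) = 0.1059+0.000j S between n5,n4
  Y(R9) = 0.002347+0.000j S between n1,n4
  I3: injects 0.022 A into n0 (from n1)
  V1: constraint V(n5)−V(n2) = 3.65
  V2: constraint V(n6)−V(n3) = 4.71
Assemble and solve the 8×8 MNA system:
  V(n1)=-2.811-0.04061j  V(n2)=-3.666+0.006135j  V(n3)=-5.876-0.3293j  V(n4)=-2.919-0.03046j  V(n5)=-0.01643+0.006135j  V(n6)=-1.166-0.3293j
  i(V1)=-0.4172+0.05158j  i(V2)=-0.01898+0.002958j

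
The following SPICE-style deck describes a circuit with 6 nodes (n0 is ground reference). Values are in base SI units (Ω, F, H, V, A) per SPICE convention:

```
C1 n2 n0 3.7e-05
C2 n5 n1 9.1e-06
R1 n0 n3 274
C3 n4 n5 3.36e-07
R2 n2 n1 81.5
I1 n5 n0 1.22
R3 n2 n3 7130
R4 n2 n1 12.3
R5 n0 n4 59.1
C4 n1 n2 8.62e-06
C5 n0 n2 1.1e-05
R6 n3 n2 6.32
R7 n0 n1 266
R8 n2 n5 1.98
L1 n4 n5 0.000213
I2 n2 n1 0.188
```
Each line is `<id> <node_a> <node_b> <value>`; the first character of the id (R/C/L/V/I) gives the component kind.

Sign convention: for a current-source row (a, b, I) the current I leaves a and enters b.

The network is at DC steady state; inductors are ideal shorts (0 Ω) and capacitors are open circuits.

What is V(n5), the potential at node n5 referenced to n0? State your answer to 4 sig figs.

-51.13 V

MNA unknowns: 5 node voltages V₁..V_5 plus 1 source current (L1)
C1: Y=0.000 on G[2,0]
C2: Y=0.000 on G[5,1]
R1: Y=0.003650 on G[0,3]
C3: Y=0.000 on G[4,5]
R2: Y=0.01227 on G[2,1]
I1: z[5]−=1.22, z[0]+=1.22
R3: Y=0.0001403 on G[2,3]
R4: Y=0.08130 on G[2,1]
R5: Y=0.01692 on G[0,4]
C4: Y=0.000 on G[1,2]
C5: Y=0.000 on G[0,2]
R6: Y=0.1582 on G[3,2]
R7: Y=0.003759 on G[0,1]
R8: Y=0.5051 on G[2,5]
L1: row V4−V5=0, i_L1 at 4,5
I2: z[2]−=0.188, z[1]+=0.188
solve → V1=-46.55, V2=-50.43, V3=-49.29, V4=-51.13, V5=-51.13
aux → i_L1=0.8651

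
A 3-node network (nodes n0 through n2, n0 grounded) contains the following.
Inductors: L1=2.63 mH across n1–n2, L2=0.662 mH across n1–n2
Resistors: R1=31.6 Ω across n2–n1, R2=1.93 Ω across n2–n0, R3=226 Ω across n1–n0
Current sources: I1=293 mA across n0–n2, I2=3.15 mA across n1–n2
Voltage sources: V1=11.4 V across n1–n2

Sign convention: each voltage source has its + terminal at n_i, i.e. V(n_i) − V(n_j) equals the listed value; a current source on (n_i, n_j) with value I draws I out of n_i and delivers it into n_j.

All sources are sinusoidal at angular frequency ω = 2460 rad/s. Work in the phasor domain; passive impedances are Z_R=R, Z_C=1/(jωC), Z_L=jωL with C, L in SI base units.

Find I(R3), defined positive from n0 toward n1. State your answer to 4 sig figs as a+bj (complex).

MNA unknowns: 2 node voltages V₁..V_2 plus 1 source current (V1)
L1: Y=0.000-0.1546j on G[1,2]
R1: Y=0.03165+0.000j on G[2,1]
I1: z[0]−=0.293, z[2]+=0.293
R2: Y=0.5181+0.000j on G[2,0]
I2: z[1]−=0.00315, z[2]+=0.00315
L2: Y=0.000-0.6141j on G[1,2]
R3: Y=0.004425+0.000j on G[1,0]
V1: row V1−V2=11.4, i_V1 at 1,2
solve → V1=11.86+0.000j, V2=0.4642+0.000j
aux → i_V1=-0.4164+8.762j

-0.05250+0.000j A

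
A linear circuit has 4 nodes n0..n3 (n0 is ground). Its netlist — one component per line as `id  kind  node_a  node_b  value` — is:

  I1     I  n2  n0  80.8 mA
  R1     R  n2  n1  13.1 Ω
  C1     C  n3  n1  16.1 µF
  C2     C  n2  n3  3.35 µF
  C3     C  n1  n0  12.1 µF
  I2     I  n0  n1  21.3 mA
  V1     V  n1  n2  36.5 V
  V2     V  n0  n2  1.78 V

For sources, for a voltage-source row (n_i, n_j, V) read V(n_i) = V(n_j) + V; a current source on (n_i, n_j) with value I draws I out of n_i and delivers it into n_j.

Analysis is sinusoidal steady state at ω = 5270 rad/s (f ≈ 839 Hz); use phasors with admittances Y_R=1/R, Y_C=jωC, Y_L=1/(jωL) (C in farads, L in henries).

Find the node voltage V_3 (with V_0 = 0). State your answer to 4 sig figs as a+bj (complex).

MNA unknowns: 3 node voltages V₁..V_3 plus 2 source currents (V1, V2)
I1: z[2]−=0.0808, z[0]+=0.0808
R1: Y=0.07634+0.000j on G[2,1]
C1: Y=0.000+0.08485j on G[3,1]
C2: Y=0.000+0.01765j on G[2,3]
C3: Y=0.000+0.06377j on G[1,0]
I2: z[0]−=0.0213, z[1]+=0.0213
V1: row V1−V2=36.5, i_V1 at 1,2
V2: row V0−V2=1.78, i_V2 at 0,2
solve → V1=34.72+0.000j, V2=-1.780+0.000j, V3=28.43+0.000j
aux → i_V1=-2.765-2.747j, i_V2=0.05950+2.214j

28.43+0.000j V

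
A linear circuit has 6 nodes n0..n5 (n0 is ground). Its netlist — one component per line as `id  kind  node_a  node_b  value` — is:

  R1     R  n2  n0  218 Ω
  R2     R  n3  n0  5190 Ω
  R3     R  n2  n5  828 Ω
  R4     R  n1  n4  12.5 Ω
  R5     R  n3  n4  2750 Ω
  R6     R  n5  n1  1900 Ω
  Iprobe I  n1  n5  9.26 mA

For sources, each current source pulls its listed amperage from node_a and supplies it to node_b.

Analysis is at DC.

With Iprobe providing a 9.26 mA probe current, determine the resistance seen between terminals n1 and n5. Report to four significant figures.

Element admittances at DC:
  Y(R1) = 0.004587 S between n2,n0
  Y(R2) = 0.0001927 S between n3,n0
  Y(R3) = 0.001208 S between n2,n5
  Y(R4) = 0.08000 S between n1,n4
  Y(R5) = 0.0003636 S between n3,n4
  Y(R6) = 0.0005263 S between n5,n1
  Iprobe: injects 0.00926 A into n5 (from n1)
Assemble and solve the 5×5 MNA system:
  V(n1)=-12.84  V(n2)=0.3519  V(n3)=-8.378  V(n4)=-12.82  V(n5)=1.689

R_eq = 1569. Ω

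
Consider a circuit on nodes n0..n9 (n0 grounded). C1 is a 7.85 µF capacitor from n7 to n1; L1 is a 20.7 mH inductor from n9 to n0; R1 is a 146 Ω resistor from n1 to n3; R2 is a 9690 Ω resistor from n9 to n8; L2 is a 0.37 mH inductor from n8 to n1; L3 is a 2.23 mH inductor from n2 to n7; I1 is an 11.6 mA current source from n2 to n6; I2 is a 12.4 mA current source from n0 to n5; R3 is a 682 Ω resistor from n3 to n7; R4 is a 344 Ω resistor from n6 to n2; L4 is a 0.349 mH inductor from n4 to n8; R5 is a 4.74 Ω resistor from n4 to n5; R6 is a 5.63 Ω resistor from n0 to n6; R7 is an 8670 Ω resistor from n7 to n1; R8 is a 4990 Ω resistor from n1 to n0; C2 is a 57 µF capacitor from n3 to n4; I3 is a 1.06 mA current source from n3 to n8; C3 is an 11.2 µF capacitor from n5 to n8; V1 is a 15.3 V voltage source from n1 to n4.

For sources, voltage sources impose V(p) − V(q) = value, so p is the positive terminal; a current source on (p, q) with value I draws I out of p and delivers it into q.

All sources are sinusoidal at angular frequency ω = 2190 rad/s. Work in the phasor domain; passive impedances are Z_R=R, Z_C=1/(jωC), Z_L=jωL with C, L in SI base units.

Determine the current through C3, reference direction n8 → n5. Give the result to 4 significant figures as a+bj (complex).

Apply KCL at each of the 9 non-ground nodes and solve the resulting linear system.
Node n1: branches {C1, R1, L2, R7, R8, V1} → V_1 = 0.8379-1.772j
Node n2: branches {L3, I1, R4} → V_2 = 0.5379+0.1872j
Node n3: branches {R1, R3, C2, I3} → V_3 = -14.37-2.773j
Node n4: branches {L4, R5, C2, V1} → V_4 = -14.46-1.772j
Node n5: branches {I2, R5, C3} → V_5 = -14.30-0.9191j
Node n6: branches {I1, R4, R6} → V_6 = 0.07292+0.003015j
Node n7: branches {C1, L3, R3, R7} → V_7 = 0.5353+0.2505j
Node n8: branches {R2, L2, L4, I3, C3} → V_8 = -6.965-1.780j
Node n9: branches {L1, R2} → V_9 = 0.008174-0.03262j
Source currents: i(V1)=-0.1485+9.618j

0.02111+0.1800j A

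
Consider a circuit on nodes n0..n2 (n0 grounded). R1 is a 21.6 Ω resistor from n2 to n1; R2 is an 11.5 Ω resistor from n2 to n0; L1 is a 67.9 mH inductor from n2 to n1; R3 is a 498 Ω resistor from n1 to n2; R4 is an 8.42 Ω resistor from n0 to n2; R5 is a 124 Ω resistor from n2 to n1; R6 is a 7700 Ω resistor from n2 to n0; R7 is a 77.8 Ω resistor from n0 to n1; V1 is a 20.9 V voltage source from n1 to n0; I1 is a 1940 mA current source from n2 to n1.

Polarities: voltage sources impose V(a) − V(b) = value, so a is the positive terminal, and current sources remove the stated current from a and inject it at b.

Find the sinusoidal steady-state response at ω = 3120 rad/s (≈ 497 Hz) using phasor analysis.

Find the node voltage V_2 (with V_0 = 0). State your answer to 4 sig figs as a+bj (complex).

-2.898-0.4284j V

MNA unknowns: 2 node voltages V₁..V_2 plus 1 source current (V1)
R1: Y=0.04630+0.000j on G[2,1]
R2: Y=0.08696+0.000j on G[2,0]
L1: Y=0.000-0.004720j on G[2,1]
R3: Y=0.002008+0.000j on G[1,2]
R4: Y=0.1188+0.000j on G[0,2]
R5: Y=0.008065+0.000j on G[2,1]
R6: Y=0.0001299+0.000j on G[2,0]
R7: Y=0.01285+0.000j on G[0,1]
V1: row V1−V0=20.9, i_V1 at 1,0
I1: z[2]−=1.94, z[1]+=1.94
solve → V1=20.90+0.000j, V2=-2.898-0.4284j
aux → i_V1=0.3279+0.08819j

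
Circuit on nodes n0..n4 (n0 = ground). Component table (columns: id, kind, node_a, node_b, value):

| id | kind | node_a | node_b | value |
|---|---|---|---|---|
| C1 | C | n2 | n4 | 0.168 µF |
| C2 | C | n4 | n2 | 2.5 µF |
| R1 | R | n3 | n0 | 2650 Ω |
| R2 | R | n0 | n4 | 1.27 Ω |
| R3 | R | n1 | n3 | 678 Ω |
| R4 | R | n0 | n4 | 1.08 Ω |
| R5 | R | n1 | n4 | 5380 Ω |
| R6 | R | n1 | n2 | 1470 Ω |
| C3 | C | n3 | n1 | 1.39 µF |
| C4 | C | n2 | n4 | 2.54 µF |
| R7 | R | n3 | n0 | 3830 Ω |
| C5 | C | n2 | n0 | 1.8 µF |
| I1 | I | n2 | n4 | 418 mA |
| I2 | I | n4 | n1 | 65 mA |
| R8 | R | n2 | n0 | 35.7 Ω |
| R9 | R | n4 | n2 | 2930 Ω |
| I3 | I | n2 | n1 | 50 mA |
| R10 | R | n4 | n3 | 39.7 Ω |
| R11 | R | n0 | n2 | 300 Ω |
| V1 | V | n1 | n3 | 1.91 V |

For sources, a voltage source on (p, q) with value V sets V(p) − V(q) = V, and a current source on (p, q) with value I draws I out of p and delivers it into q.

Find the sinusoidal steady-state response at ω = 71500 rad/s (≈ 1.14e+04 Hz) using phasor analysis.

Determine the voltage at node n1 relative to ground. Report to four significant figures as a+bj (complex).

Element admittances at ω=71500 rad/s:
  Y(C1) = 0.000+0.01201j S between n2,n4
  Y(C2) = 0.000+0.1788j S between n4,n2
  Y(R1) = 0.0003774+0.000j S between n3,n0
  Y(R2) = 0.7874+0.000j S between n0,n4
  Y(R3) = 0.001475+0.000j S between n1,n3
  Y(R4) = 0.9259+0.000j S between n0,n4
  Y(R5) = 0.0001859+0.000j S between n1,n4
  Y(R6) = 0.0006803+0.000j S between n1,n2
  Y(C3) = 0.000+0.09939j S between n3,n1
  Y(C4) = 0.000+0.1816j S between n2,n4
  Y(R7) = 0.0002611+0.000j S between n3,n0
  Y(C5) = 0.000+0.1287j S between n2,n0
  I1: injects 0.418 A into n4 (from n2)
  I2: injects 0.065 A into n1 (from n4)
  Y(R8) = 0.02801+0.000j S between n2,n0
  Y(R9) = 0.0003413+0.000j S between n4,n2
  I3: injects 0.05 A into n1 (from n2)
  Y(R10) = 0.02519+0.000j S between n4,n3
  Y(R11) = 0.003333+0.000j S between n0,n2
  V1: constraint V(n1)−V(n3) = 1.91
Assemble and solve the 5×5 MNA system:
  V(n1)=6.220+0.008035j  V(n2)=-0.009078+0.9130j  V(n3)=4.310+0.008035j  V(n4)=0.06714-0.01602j
  i(V1)=0.1068-0.1892j

6.220+0.008035j V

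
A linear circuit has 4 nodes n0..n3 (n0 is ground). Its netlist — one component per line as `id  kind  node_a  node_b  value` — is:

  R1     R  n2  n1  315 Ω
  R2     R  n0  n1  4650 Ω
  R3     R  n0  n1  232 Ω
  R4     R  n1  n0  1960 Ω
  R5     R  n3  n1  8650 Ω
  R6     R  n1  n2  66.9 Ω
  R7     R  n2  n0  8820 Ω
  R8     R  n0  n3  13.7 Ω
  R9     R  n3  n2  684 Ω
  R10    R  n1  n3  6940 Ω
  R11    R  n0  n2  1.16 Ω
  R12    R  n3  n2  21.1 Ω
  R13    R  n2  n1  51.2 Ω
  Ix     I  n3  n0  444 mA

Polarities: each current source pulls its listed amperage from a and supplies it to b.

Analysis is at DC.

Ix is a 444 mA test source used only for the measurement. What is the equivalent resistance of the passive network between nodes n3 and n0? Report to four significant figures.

MNA unknowns: 3 node voltages V₁..V_3
R1: Y=0.003175 on G[2,1]
R2: Y=0.0002151 on G[0,1]
R3: Y=0.004310 on G[0,1]
R4: Y=0.0005102 on G[1,0]
R5: Y=0.0001156 on G[3,1]
R6: Y=0.01495 on G[1,2]
R7: Y=0.0001134 on G[2,0]
R8: Y=0.07299 on G[0,3]
R9: Y=0.001462 on G[3,2]
R10: Y=0.0001441 on G[1,3]
R11: Y=0.8621 on G[0,2]
R12: Y=0.04739 on G[3,2]
R13: Y=0.01953 on G[2,1]
Ix: z[3]−=0.444, z[0]+=0.444
solve → V1=-0.1971, V2=-0.1992, V3=-3.716

R_eq = 8.370 Ω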